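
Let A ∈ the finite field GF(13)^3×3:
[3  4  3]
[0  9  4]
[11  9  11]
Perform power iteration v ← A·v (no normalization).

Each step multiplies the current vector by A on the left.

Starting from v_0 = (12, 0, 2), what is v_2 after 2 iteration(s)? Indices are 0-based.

v_0 = (12, 0, 2).
v_1 = A·v_0 = (3, 8, 11).
v_2 = A·v_1 = (9, 12, 5).

v_2 = (9, 12, 5)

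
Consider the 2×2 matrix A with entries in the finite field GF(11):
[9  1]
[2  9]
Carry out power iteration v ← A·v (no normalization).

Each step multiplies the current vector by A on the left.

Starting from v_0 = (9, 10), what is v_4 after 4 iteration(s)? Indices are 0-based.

v_0 = (9, 10).
v_1 = A·v_0 = (3, 9).
v_2 = A·v_1 = (3, 10).
v_3 = A·v_2 = (4, 8).
v_4 = A·v_3 = (0, 3).

v_4 = (0, 3)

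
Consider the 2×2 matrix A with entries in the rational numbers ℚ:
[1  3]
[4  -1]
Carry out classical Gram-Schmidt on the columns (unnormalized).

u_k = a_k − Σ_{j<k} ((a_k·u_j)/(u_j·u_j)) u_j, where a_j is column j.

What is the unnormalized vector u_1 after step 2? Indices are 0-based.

Step 1: u_0 = a_0 = (1, 4).
Step 2: u_1 = a_1 − (-1/17)·u_0 = (52/17, -13/17).

u_1 = (52/17, -13/17)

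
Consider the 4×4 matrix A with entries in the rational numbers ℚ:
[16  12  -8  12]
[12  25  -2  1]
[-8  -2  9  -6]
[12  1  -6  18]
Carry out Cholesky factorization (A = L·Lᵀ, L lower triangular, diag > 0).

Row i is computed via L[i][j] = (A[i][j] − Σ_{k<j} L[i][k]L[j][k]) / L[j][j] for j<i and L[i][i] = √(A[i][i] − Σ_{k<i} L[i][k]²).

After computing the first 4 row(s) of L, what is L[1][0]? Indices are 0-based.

Step 1: L[0][0] = √(16) = 4.
  L[1][0] = (12) / L[0][0] = 3.
Step 2: L[1][1] = √(16) = 4.
  L[2][0] = (-8) / L[0][0] = -2.
  L[2][1] = (4) / L[1][1] = 1.
Step 3: L[2][2] = √(4) = 2.
  L[3][0] = (12) / L[0][0] = 3.
  L[3][1] = (-8) / L[1][1] = -2.
  L[3][2] = (2) / L[2][2] = 1.
Step 4: L[3][3] = √(4) = 2.

L[1][0] = 3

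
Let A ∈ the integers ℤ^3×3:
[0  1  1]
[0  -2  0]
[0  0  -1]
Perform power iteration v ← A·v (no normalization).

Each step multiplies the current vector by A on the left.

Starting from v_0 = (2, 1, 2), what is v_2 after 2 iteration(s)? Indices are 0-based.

v_0 = (2, 1, 2).
v_1 = A·v_0 = (3, -2, -2).
v_2 = A·v_1 = (-4, 4, 2).

v_2 = (-4, 4, 2)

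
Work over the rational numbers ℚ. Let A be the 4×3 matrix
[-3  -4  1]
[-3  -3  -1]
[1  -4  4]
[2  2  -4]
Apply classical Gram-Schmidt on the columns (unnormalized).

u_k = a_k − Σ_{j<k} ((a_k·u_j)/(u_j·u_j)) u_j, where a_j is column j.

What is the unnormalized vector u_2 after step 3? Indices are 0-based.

u_2 = (-335/594, -172/99, 67/594, -1042/297)

Step 1: u_0 = a_0 = (-3, -3, 1, 2).
Step 2: u_1 = a_1 − (21/23)·u_0 = (-29/23, -6/23, -113/23, 4/23).
Step 3: u_2 = a_2 − (-4/23)·u_0 − (-491/594)·u_1 = (-335/594, -172/99, 67/594, -1042/297).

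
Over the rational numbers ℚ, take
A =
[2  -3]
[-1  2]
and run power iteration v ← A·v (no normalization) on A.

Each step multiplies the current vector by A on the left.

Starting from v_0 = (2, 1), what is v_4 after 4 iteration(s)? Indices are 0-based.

v_0 = (2, 1).
v_1 = A·v_0 = (1, 0).
v_2 = A·v_1 = (2, -1).
v_3 = A·v_2 = (7, -4).
v_4 = A·v_3 = (26, -15).

v_4 = (26, -15)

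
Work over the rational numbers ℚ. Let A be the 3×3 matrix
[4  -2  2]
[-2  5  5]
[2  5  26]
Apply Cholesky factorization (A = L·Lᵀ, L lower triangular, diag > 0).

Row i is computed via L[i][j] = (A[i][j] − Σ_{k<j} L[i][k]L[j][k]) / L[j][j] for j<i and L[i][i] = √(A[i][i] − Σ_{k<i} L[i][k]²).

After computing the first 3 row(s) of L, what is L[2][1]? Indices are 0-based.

L[2][1] = 3

Step 1: L[0][0] = √(4) = 2.
  L[1][0] = (-2) / L[0][0] = -1.
Step 2: L[1][1] = √(4) = 2.
  L[2][0] = (2) / L[0][0] = 1.
  L[2][1] = (6) / L[1][1] = 3.
Step 3: L[2][2] = √(16) = 4.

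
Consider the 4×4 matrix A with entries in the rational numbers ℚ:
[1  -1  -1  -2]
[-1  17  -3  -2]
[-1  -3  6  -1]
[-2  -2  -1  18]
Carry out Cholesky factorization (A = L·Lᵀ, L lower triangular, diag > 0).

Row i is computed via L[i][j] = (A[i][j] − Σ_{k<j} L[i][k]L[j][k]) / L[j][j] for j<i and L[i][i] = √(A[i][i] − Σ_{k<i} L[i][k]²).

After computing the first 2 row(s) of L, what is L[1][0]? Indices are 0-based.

L[1][0] = -1

Step 1: L[0][0] = √(1) = 1.
  L[1][0] = (-1) / L[0][0] = -1.
Step 2: L[1][1] = √(16) = 4.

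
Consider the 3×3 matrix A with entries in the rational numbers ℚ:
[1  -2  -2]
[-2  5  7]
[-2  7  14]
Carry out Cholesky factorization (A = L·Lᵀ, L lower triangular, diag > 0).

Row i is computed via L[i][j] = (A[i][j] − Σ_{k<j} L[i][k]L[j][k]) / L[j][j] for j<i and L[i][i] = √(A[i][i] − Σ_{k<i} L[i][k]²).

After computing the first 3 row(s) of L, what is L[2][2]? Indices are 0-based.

L[2][2] = 1

Step 1: L[0][0] = √(1) = 1.
  L[1][0] = (-2) / L[0][0] = -2.
Step 2: L[1][1] = √(1) = 1.
  L[2][0] = (-2) / L[0][0] = -2.
  L[2][1] = (3) / L[1][1] = 3.
Step 3: L[2][2] = √(1) = 1.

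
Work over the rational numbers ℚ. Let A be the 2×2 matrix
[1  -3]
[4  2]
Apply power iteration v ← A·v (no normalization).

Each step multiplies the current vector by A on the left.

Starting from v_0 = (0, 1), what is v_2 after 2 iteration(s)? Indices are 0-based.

v_2 = (-9, -8)

v_0 = (0, 1).
v_1 = A·v_0 = (-3, 2).
v_2 = A·v_1 = (-9, -8).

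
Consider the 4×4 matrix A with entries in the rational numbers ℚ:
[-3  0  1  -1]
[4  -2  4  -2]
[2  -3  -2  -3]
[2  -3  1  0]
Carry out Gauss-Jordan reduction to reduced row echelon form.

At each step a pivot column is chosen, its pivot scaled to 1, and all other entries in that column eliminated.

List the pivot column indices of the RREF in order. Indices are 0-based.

pivot columns: 0, 1, 2, 3

step 1: normalize row 0 (÷-3) = (1, 0, -1/3, 1/3)
  row 1: subtract 4×row0 = (0, -2, 16/3, -10/3)
  row 2: subtract 2×row0 = (0, -3, -4/3, -11/3)
  row 3: subtract 2×row0 = (0, -3, 5/3, -2/3)
step 2: normalize row 1 (÷-2) = (0, 1, -8/3, 5/3)
  row 2: subtract -3×row1 = (0, 0, -28/3, 4/3)
  row 3: subtract -3×row1 = (0, 0, -19/3, 13/3)
step 3: normalize row 2 (÷-28/3) = (0, 0, 1, -1/7)
  row 0: subtract -1/3×row2 = (1, 0, 0, 2/7)
  row 1: subtract -8/3×row2 = (0, 1, 0, 9/7)
  row 3: subtract -19/3×row2 = (0, 0, 0, 24/7)
step 4: normalize row 3 (÷24/7) = (0, 0, 0, 1)
  row 0: subtract 2/7×row3 = (1, 0, 0, 0)
  row 1: subtract 9/7×row3 = (0, 1, 0, 0)
  row 2: subtract -1/7×row3 = (0, 0, 1, 0)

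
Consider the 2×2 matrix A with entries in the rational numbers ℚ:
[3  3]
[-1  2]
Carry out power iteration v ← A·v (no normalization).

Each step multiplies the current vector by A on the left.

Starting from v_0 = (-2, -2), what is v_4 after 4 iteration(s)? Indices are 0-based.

v_0 = (-2, -2).
v_1 = A·v_0 = (-12, -2).
v_2 = A·v_1 = (-42, 8).
v_3 = A·v_2 = (-102, 58).
v_4 = A·v_3 = (-132, 218).

v_4 = (-132, 218)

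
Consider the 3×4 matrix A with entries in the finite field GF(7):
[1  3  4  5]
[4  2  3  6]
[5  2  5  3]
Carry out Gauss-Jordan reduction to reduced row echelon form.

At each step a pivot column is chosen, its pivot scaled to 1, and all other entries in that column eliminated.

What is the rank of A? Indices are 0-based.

pivot(0,0)=1: scale R0 → (1, 3, 4, 5)
  clear (1,0): R1 −= (4)R0 → (0, 4, 1, 0)
  clear (2,0): R2 −= (5)R0 → (0, 1, 6, 6)
pivot(1,1)=4: scale R1 → (0, 1, 2, 0)
  clear (0,1): R0 −= (3)R1 → (1, 0, 5, 5)
  clear (2,1): R2 −= (1)R1 → (0, 0, 4, 6)
pivot(2,2)=4: scale R2 → (0, 0, 1, 5)
  clear (0,2): R0 −= (5)R2 → (1, 0, 0, 1)
  clear (1,2): R1 −= (2)R2 → (0, 1, 0, 4)

rank = 3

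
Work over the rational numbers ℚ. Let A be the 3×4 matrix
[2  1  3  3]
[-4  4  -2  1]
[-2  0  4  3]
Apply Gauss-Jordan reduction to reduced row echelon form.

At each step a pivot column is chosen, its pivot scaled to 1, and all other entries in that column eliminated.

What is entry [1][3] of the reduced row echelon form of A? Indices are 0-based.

pivot(0,0)=2: scale R0 → (1, 1/2, 3/2, 3/2)
  clear (1,0): R1 −= (-4)R0 → (0, 6, 4, 7)
  clear (2,0): R2 −= (-2)R0 → (0, 1, 7, 6)
pivot(1,1)=6: scale R1 → (0, 1, 2/3, 7/6)
  clear (0,1): R0 −= (1/2)R1 → (1, 0, 7/6, 11/12)
  clear (2,1): R2 −= (1)R1 → (0, 0, 19/3, 29/6)
pivot(2,2)=19/3: scale R2 → (0, 0, 1, 29/38)
  clear (0,2): R0 −= (7/6)R2 → (1, 0, 0, 1/38)
  clear (1,2): R1 −= (2/3)R2 → (0, 1, 0, 25/38)

M[1][3] = 25/38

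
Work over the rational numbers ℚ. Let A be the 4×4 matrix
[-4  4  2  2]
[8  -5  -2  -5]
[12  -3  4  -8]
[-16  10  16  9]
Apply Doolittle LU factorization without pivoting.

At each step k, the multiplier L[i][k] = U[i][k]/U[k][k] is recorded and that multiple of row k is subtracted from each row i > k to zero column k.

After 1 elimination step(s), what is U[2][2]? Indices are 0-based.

U[2][2] = 10

[col 0] pivot -4
  R1 -= -2*R0 → (0, 3, 2, -1)  (L[1][0] := -2)
  R2 -= -3*R0 → (0, 9, 10, -2)  (L[2][0] := -3)
  R3 -= 4*R0 → (0, -6, 8, 1)  (L[3][0] := 4)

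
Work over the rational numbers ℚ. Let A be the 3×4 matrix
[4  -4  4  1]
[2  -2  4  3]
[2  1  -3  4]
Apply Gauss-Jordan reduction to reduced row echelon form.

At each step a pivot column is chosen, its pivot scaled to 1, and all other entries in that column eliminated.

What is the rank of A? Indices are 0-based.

rank = 3

pivot(0,0)=4: scale R0 → (1, -1, 1, 1/4)
  clear (1,0): R1 −= (2)R0 → (0, 0, 2, 5/2)
  clear (2,0): R2 −= (2)R0 → (0, 3, -5, 7/2)
pivot(1,1): swap R1↔R2
pivot(1,1)=3: scale R1 → (0, 1, -5/3, 7/6)
  clear (0,1): R0 −= (-1)R1 → (1, 0, -2/3, 17/12)
pivot(2,2)=2: scale R2 → (0, 0, 1, 5/4)
  clear (0,2): R0 −= (-2/3)R2 → (1, 0, 0, 9/4)
  clear (1,2): R1 −= (-5/3)R2 → (0, 1, 0, 13/4)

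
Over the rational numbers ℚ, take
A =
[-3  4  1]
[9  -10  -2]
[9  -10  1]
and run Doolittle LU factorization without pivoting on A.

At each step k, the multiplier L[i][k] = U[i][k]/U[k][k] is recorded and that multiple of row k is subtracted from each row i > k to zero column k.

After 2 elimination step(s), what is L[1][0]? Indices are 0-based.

L[1][0] = -3

k=0: U[0][0]=-3
  eliminate (1,0): mult=-3, new row 1: (0, 2, 1); set L[1][0]=-3
  eliminate (2,0): mult=-3, new row 2: (0, 2, 4); set L[2][0]=-3
k=1: U[1][1]=2
  eliminate (2,1): mult=1, new row 2: (0, 0, 3); set L[2][1]=1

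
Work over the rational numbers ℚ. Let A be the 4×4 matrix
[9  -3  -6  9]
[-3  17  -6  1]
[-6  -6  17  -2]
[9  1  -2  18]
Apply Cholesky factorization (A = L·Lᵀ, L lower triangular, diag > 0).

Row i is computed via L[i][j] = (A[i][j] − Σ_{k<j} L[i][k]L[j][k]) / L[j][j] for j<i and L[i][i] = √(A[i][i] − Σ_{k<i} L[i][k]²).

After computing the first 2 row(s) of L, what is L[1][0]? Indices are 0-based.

L[1][0] = -1

Step 1: L[0][0] = √(9) = 3.
  L[1][0] = (-3) / L[0][0] = -1.
Step 2: L[1][1] = √(16) = 4.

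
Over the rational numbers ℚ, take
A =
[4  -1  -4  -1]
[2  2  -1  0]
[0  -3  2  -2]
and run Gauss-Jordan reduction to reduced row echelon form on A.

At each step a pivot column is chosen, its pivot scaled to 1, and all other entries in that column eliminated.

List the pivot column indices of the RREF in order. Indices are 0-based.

pivot columns: 0, 1, 2

step 1: normalize row 0 (÷4) = (1, -1/4, -1, -1/4)
  row 1: subtract 2×row0 = (0, 5/2, 1, 1/2)
step 2: normalize row 1 (÷5/2) = (0, 1, 2/5, 1/5)
  row 0: subtract -1/4×row1 = (1, 0, -9/10, -1/5)
  row 2: subtract -3×row1 = (0, 0, 16/5, -7/5)
step 3: normalize row 2 (÷16/5) = (0, 0, 1, -7/16)
  row 0: subtract -9/10×row2 = (1, 0, 0, -19/32)
  row 1: subtract 2/5×row2 = (0, 1, 0, 3/8)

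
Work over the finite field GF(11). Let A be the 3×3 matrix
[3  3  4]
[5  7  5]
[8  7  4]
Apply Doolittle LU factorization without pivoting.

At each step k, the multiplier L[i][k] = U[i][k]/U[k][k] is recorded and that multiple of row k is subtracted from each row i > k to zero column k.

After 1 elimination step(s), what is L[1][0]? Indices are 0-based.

L[1][0] = 9

k=0: U[0][0]=3
  eliminate (1,0): mult=9, new row 1: (0, 2, 2); set L[1][0]=9
  eliminate (2,0): mult=10, new row 2: (0, 10, 8); set L[2][0]=10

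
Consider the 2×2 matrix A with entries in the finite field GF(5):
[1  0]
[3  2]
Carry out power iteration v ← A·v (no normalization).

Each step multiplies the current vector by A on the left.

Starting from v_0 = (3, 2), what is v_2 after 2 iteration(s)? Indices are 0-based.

v_0 = (3, 2).
v_1 = A·v_0 = (3, 3).
v_2 = A·v_1 = (3, 0).

v_2 = (3, 0)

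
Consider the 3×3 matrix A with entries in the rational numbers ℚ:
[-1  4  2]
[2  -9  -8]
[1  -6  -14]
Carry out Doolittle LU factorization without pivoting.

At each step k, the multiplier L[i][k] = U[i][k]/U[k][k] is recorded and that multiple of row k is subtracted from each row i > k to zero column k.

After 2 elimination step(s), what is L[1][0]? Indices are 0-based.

L[1][0] = -2

Step 1: pivot at (0,0) is -1.
  row1 ← row1 − (-2)·row0  ⇒  L[1][0]=-2, U row1=(0, -1, -4)
  row2 ← row2 − (-1)·row0  ⇒  L[2][0]=-1, U row2=(0, -2, -12)
Step 2: pivot at (1,1) is -1.
  row2 ← row2 − (2)·row1  ⇒  L[2][1]=2, U row2=(0, 0, -4)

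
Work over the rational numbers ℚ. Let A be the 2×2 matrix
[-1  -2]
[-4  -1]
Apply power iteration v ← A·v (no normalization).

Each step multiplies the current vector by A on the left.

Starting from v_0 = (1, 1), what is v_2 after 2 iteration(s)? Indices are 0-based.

v_2 = (13, 17)

v_0 = (1, 1).
v_1 = A·v_0 = (-3, -5).
v_2 = A·v_1 = (13, 17).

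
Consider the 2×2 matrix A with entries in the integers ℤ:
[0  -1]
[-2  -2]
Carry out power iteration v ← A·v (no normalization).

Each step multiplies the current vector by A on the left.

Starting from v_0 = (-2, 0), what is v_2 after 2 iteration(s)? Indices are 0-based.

v_0 = (-2, 0).
v_1 = A·v_0 = (0, 4).
v_2 = A·v_1 = (-4, -8).

v_2 = (-4, -8)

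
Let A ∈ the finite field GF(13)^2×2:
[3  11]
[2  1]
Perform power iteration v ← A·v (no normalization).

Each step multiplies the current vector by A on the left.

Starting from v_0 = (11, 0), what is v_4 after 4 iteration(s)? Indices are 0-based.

v_4 = (0, 7)

v_0 = (11, 0).
v_1 = A·v_0 = (7, 9).
v_2 = A·v_1 = (3, 10).
v_3 = A·v_2 = (2, 3).
v_4 = A·v_3 = (0, 7).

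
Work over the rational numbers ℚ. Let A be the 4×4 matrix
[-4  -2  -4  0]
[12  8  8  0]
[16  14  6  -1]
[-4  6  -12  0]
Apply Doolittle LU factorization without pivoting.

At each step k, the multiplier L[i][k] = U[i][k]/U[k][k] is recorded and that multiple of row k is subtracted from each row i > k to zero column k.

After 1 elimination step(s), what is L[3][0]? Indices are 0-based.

L[3][0] = 1

k=0: U[0][0]=-4
  eliminate (1,0): mult=-3, new row 1: (0, 2, -4, 0); set L[1][0]=-3
  eliminate (2,0): mult=-4, new row 2: (0, 6, -10, -1); set L[2][0]=-4
  eliminate (3,0): mult=1, new row 3: (0, 8, -8, 0); set L[3][0]=1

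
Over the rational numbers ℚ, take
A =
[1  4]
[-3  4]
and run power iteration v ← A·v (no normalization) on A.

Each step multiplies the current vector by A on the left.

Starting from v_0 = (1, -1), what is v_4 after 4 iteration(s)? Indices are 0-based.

v_0 = (1, -1).
v_1 = A·v_0 = (-3, -7).
v_2 = A·v_1 = (-31, -19).
v_3 = A·v_2 = (-107, 17).
v_4 = A·v_3 = (-39, 389).

v_4 = (-39, 389)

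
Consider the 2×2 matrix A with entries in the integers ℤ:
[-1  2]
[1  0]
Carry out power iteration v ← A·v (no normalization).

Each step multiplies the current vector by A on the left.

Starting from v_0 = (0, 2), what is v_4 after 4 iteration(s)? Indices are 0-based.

v_4 = (-20, 12)

v_0 = (0, 2).
v_1 = A·v_0 = (4, 0).
v_2 = A·v_1 = (-4, 4).
v_3 = A·v_2 = (12, -4).
v_4 = A·v_3 = (-20, 12).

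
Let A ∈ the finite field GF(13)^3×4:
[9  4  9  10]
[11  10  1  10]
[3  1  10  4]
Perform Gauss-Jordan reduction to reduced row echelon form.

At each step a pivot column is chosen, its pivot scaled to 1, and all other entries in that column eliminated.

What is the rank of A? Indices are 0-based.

rank = 3

pivot(0,0)=9: scale R0 → (1, 12, 1, 4)
  clear (1,0): R1 −= (11)R0 → (0, 8, 3, 5)
  clear (2,0): R2 −= (3)R0 → (0, 4, 7, 5)
pivot(1,1)=8: scale R1 → (0, 1, 2, 12)
  clear (0,1): R0 −= (12)R1 → (1, 0, 3, 3)
  clear (2,1): R2 −= (4)R1 → (0, 0, 12, 9)
pivot(2,2)=12: scale R2 → (0, 0, 1, 4)
  clear (0,2): R0 −= (3)R2 → (1, 0, 0, 4)
  clear (1,2): R1 −= (2)R2 → (0, 1, 0, 4)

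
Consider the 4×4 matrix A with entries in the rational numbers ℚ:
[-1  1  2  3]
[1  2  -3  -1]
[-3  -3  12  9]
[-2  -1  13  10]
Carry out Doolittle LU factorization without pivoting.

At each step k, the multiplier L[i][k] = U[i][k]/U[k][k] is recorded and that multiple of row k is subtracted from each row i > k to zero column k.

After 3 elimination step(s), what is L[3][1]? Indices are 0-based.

L[3][1] = -1

Step 1: pivot at (0,0) is -1.
  row1 ← row1 − (-1)·row0  ⇒  L[1][0]=-1, U row1=(0, 3, -1, 2)
  row2 ← row2 − (3)·row0  ⇒  L[2][0]=3, U row2=(0, -6, 6, 0)
  row3 ← row3 − (2)·row0  ⇒  L[3][0]=2, U row3=(0, -3, 9, 4)
Step 2: pivot at (1,1) is 3.
  row2 ← row2 − (-2)·row1  ⇒  L[2][1]=-2, U row2=(0, 0, 4, 4)
  row3 ← row3 − (-1)·row1  ⇒  L[3][1]=-1, U row3=(0, 0, 8, 6)
Step 3: pivot at (2,2) is 4.
  row3 ← row3 − (2)·row2  ⇒  L[3][2]=2, U row3=(0, 0, 0, -2)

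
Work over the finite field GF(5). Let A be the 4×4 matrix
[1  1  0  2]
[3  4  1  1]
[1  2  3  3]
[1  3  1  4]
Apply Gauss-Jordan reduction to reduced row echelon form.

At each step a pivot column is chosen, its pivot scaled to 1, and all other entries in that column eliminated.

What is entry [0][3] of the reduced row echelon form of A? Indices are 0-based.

pivot(0,0)=1: scale R0 → (1, 1, 0, 2)
  clear (1,0): R1 −= (3)R0 → (0, 1, 1, 0)
  clear (2,0): R2 −= (1)R0 → (0, 1, 3, 1)
  clear (3,0): R3 −= (1)R0 → (0, 2, 1, 2)
pivot(1,1)=1: scale R1 → (0, 1, 1, 0)
  clear (0,1): R0 −= (1)R1 → (1, 0, 4, 2)
  clear (2,1): R2 −= (1)R1 → (0, 0, 2, 1)
  clear (3,1): R3 −= (2)R1 → (0, 0, 4, 2)
pivot(2,2)=2: scale R2 → (0, 0, 1, 3)
  clear (0,2): R0 −= (4)R2 → (1, 0, 0, 0)
  clear (1,2): R1 −= (1)R2 → (0, 1, 0, 2)
  clear (3,2): R3 −= (4)R2 → (0, 0, 0, 0)
col 3: no nonzero at/below row 3; advance.

M[0][3] = 0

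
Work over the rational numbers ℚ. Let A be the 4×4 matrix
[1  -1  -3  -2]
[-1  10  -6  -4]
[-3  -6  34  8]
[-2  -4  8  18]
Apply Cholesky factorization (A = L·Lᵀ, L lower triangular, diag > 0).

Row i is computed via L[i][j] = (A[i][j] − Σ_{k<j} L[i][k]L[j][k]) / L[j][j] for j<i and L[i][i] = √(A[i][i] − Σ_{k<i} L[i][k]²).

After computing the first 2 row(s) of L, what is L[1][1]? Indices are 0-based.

Step 1: L[0][0] = √(1) = 1.
  L[1][0] = (-1) / L[0][0] = -1.
Step 2: L[1][1] = √(9) = 3.

L[1][1] = 3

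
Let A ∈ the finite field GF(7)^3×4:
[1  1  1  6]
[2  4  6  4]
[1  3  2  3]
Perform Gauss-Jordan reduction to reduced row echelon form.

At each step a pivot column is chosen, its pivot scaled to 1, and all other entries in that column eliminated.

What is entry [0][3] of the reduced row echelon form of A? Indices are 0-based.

M[0][3] = 6

[1] R0 /= 1  ⇒  (1, 1, 1, 6)
     R1 -= 2·R0  ⇒  (0, 2, 4, 6)
     R2 -= 1·R0  ⇒  (0, 2, 1, 4)
[2] R1 /= 2  ⇒  (0, 1, 2, 3)
     R0 -= 1·R1  ⇒  (1, 0, 6, 3)
     R2 -= 2·R1  ⇒  (0, 0, 4, 5)
[3] R2 /= 4  ⇒  (0, 0, 1, 3)
     R0 -= 6·R2  ⇒  (1, 0, 0, 6)
     R1 -= 2·R2  ⇒  (0, 1, 0, 4)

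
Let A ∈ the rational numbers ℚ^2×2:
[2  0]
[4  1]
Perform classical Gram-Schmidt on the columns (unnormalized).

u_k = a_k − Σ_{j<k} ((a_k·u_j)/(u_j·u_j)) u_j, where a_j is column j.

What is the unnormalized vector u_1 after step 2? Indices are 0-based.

Step 1: u_0 = a_0 = (2, 4).
Step 2: u_1 = a_1 − (1/5)·u_0 = (-2/5, 1/5).

u_1 = (-2/5, 1/5)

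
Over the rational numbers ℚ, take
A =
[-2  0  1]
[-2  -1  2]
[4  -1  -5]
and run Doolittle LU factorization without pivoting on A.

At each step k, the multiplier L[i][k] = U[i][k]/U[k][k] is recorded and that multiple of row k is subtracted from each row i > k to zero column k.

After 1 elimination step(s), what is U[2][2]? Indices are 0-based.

k=0: U[0][0]=-2
  eliminate (1,0): mult=1, new row 1: (0, -1, 1); set L[1][0]=1
  eliminate (2,0): mult=-2, new row 2: (0, -1, -3); set L[2][0]=-2

U[2][2] = -3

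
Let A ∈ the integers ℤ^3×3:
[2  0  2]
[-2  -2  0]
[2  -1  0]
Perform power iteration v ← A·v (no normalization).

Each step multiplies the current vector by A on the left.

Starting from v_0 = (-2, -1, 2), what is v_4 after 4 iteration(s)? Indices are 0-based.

v_4 = (-48, -24, -84)

v_0 = (-2, -1, 2).
v_1 = A·v_0 = (0, 6, -3).
v_2 = A·v_1 = (-6, -12, -6).
v_3 = A·v_2 = (-24, 36, 0).
v_4 = A·v_3 = (-48, -24, -84).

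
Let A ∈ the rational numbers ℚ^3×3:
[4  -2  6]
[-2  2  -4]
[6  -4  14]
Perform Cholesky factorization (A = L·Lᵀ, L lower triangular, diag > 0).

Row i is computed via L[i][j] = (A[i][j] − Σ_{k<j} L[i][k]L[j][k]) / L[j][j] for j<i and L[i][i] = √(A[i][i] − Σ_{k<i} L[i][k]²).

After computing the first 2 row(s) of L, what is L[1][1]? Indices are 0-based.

Step 1: L[0][0] = √(4) = 2.
  L[1][0] = (-2) / L[0][0] = -1.
Step 2: L[1][1] = √(1) = 1.

L[1][1] = 1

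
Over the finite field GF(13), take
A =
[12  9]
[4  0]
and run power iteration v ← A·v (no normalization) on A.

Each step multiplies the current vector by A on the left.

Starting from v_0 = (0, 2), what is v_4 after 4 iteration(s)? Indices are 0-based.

v_0 = (0, 2).
v_1 = A·v_0 = (5, 0).
v_2 = A·v_1 = (8, 7).
v_3 = A·v_2 = (3, 6).
v_4 = A·v_3 = (12, 12).

v_4 = (12, 12)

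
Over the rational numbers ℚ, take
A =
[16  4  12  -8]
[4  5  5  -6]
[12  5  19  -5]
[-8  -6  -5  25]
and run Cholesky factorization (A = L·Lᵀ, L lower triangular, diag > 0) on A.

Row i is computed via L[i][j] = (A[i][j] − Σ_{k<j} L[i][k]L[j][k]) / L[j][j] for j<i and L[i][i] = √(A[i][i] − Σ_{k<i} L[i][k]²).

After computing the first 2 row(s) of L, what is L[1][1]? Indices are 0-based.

Step 1: L[0][0] = √(16) = 4.
  L[1][0] = (4) / L[0][0] = 1.
Step 2: L[1][1] = √(4) = 2.

L[1][1] = 2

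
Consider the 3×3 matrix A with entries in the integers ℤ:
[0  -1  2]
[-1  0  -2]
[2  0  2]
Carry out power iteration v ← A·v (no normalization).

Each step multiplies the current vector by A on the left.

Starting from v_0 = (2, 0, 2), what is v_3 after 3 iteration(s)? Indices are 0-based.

v_3 = (68, -70, 92)

v_0 = (2, 0, 2).
v_1 = A·v_0 = (4, -6, 8).
v_2 = A·v_1 = (22, -20, 24).
v_3 = A·v_2 = (68, -70, 92).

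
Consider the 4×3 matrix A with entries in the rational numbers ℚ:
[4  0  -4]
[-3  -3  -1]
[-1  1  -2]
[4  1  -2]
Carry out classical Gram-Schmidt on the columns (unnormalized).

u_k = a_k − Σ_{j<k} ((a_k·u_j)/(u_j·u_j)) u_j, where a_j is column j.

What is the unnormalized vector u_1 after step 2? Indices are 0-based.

u_1 = (-8/7, -15/7, 9/7, -1/7)

Step 1: u_0 = a_0 = (4, -3, -1, 4).
Step 2: u_1 = a_1 − (2/7)·u_0 = (-8/7, -15/7, 9/7, -1/7).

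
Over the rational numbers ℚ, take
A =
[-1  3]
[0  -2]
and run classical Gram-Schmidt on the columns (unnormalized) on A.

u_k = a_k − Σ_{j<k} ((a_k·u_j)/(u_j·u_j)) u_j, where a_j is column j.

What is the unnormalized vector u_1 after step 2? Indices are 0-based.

u_1 = (0, -2)

Step 1: u_0 = a_0 = (-1, 0).
Step 2: u_1 = a_1 − (-3)·u_0 = (0, -2).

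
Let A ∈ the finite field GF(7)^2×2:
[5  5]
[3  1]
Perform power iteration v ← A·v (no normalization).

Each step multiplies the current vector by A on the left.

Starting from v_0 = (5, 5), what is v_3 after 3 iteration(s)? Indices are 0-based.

v_0 = (5, 5).
v_1 = A·v_0 = (1, 6).
v_2 = A·v_1 = (0, 2).
v_3 = A·v_2 = (3, 2).

v_3 = (3, 2)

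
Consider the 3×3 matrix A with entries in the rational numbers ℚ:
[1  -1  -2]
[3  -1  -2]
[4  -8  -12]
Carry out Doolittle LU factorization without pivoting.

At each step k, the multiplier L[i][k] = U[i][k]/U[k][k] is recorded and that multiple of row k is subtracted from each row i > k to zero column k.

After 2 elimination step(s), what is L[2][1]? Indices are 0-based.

L[2][1] = -2

k=0: U[0][0]=1
  eliminate (1,0): mult=3, new row 1: (0, 2, 4); set L[1][0]=3
  eliminate (2,0): mult=4, new row 2: (0, -4, -4); set L[2][0]=4
k=1: U[1][1]=2
  eliminate (2,1): mult=-2, new row 2: (0, 0, 4); set L[2][1]=-2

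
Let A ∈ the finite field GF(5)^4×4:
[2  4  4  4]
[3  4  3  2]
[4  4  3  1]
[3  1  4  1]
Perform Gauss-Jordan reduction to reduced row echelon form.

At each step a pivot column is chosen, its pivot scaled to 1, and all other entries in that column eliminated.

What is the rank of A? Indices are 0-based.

step 1: normalize row 0 (÷2) = (1, 2, 2, 2)
  row 1: subtract 3×row0 = (0, 3, 2, 1)
  row 2: subtract 4×row0 = (0, 1, 0, 3)
  row 3: subtract 3×row0 = (0, 0, 3, 0)
step 2: normalize row 1 (÷3) = (0, 1, 4, 2)
  row 0: subtract 2×row1 = (1, 0, 4, 3)
  row 2: subtract 1×row1 = (0, 0, 1, 1)
step 3: normalize row 2 (÷1) = (0, 0, 1, 1)
  row 0: subtract 4×row2 = (1, 0, 0, 4)
  row 1: subtract 4×row2 = (0, 1, 0, 3)
  row 3: subtract 3×row2 = (0, 0, 0, 2)
step 4: normalize row 3 (÷2) = (0, 0, 0, 1)
  row 0: subtract 4×row3 = (1, 0, 0, 0)
  row 1: subtract 3×row3 = (0, 1, 0, 0)
  row 2: subtract 1×row3 = (0, 0, 1, 0)

rank = 4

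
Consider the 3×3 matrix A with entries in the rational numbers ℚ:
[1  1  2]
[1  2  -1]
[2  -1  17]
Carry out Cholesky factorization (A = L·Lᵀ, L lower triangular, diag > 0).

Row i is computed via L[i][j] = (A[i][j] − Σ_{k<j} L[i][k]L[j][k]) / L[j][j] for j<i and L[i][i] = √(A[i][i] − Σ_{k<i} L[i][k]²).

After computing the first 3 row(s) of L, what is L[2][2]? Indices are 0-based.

Step 1: L[0][0] = √(1) = 1.
  L[1][0] = (1) / L[0][0] = 1.
Step 2: L[1][1] = √(1) = 1.
  L[2][0] = (2) / L[0][0] = 2.
  L[2][1] = (-3) / L[1][1] = -3.
Step 3: L[2][2] = √(4) = 2.

L[2][2] = 2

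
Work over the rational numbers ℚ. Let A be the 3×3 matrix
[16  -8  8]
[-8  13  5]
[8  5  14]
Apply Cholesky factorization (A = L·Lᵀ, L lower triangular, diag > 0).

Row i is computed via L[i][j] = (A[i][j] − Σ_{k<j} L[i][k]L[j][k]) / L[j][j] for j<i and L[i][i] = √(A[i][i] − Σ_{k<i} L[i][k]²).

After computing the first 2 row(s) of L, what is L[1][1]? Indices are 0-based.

L[1][1] = 3

Step 1: L[0][0] = √(16) = 4.
  L[1][0] = (-8) / L[0][0] = -2.
Step 2: L[1][1] = √(9) = 3.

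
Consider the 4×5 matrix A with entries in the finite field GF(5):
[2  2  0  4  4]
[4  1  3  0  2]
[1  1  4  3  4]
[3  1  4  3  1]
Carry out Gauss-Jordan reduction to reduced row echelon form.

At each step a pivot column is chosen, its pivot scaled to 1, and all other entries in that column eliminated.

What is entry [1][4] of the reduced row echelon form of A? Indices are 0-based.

M[1][4] = 0

step 1: normalize row 0 (÷2) = (1, 1, 0, 2, 2)
  row 1: subtract 4×row0 = (0, 2, 3, 2, 4)
  row 2: subtract 1×row0 = (0, 0, 4, 1, 2)
  row 3: subtract 3×row0 = (0, 3, 4, 2, 0)
step 2: normalize row 1 (÷2) = (0, 1, 4, 1, 2)
  row 0: subtract 1×row1 = (1, 0, 1, 1, 0)
  row 3: subtract 3×row1 = (0, 0, 2, 4, 4)
step 3: normalize row 2 (÷4) = (0, 0, 1, 4, 3)
  row 0: subtract 1×row2 = (1, 0, 0, 2, 2)
  row 1: subtract 4×row2 = (0, 1, 0, 0, 0)
  row 3: subtract 2×row2 = (0, 0, 0, 1, 3)
step 4: normalize row 3 (÷1) = (0, 0, 0, 1, 3)
  row 0: subtract 2×row3 = (1, 0, 0, 0, 1)
  row 2: subtract 4×row3 = (0, 0, 1, 0, 1)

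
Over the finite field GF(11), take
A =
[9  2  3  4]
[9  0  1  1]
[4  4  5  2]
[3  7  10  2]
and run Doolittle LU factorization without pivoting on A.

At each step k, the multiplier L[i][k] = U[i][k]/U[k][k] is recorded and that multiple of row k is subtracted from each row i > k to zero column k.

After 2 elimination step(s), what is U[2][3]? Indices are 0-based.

Step 1: pivot at (0,0) is 9.
  row1 ← row1 − (1)·row0  ⇒  L[1][0]=1, U row1=(0, 9, 9, 8)
  row2 ← row2 − (9)·row0  ⇒  L[2][0]=9, U row2=(0, 8, 0, 10)
  row3 ← row3 − (4)·row0  ⇒  L[3][0]=4, U row3=(0, 10, 9, 8)
Step 2: pivot at (1,1) is 9.
  row2 ← row2 − (7)·row1  ⇒  L[2][1]=7, U row2=(0, 0, 3, 9)
  row3 ← row3 − (6)·row1  ⇒  L[3][1]=6, U row3=(0, 0, 10, 4)

U[2][3] = 9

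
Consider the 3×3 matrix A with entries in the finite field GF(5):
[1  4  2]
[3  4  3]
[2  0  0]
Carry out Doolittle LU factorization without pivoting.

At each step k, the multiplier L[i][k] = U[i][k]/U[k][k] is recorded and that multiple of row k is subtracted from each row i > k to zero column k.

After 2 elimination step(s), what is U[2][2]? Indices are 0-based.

U[2][2] = 4

Step 1: pivot at (0,0) is 1.
  row1 ← row1 − (3)·row0  ⇒  L[1][0]=3, U row1=(0, 2, 2)
  row2 ← row2 − (2)·row0  ⇒  L[2][0]=2, U row2=(0, 2, 1)
Step 2: pivot at (1,1) is 2.
  row2 ← row2 − (1)·row1  ⇒  L[2][1]=1, U row2=(0, 0, 4)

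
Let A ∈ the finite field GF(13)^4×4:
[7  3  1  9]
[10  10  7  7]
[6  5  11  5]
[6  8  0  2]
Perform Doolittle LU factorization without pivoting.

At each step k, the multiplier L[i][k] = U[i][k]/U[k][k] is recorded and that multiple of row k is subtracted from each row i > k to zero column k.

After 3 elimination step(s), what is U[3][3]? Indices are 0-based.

k=0: U[0][0]=7
  eliminate (1,0): mult=7, new row 1: (0, 2, 0, 9); set L[1][0]=7
  eliminate (2,0): mult=12, new row 2: (0, 8, 12, 1); set L[2][0]=12
  eliminate (3,0): mult=12, new row 3: (0, 11, 1, 11); set L[3][0]=12
k=1: U[1][1]=2
  eliminate (2,1): mult=4, new row 2: (0, 0, 12, 4); set L[2][1]=4
  eliminate (3,1): mult=12, new row 3: (0, 0, 1, 7); set L[3][1]=12
k=2: U[2][2]=12
  eliminate (3,2): mult=12, new row 3: (0, 0, 0, 11); set L[3][2]=12

U[3][3] = 11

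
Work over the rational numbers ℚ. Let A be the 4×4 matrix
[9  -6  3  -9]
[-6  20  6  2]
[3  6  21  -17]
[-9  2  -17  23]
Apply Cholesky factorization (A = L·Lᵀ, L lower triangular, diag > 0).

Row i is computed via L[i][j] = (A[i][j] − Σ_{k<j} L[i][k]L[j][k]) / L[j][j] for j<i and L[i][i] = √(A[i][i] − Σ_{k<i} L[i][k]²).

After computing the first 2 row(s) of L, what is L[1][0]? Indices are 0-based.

L[1][0] = -2

Step 1: L[0][0] = √(9) = 3.
  L[1][0] = (-6) / L[0][0] = -2.
Step 2: L[1][1] = √(16) = 4.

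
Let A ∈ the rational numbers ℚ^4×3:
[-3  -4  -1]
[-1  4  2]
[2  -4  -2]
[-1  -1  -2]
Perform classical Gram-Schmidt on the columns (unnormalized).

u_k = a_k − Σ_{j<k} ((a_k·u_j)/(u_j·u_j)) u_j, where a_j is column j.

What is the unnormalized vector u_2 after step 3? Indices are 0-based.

Step 1: u_0 = a_0 = (-3, -1, 2, -1).
Step 2: u_1 = a_1 − (1/15)·u_0 = (-19/5, 61/15, -62/15, -14/15).
Step 3: u_2 = a_2 − (-1/15)·u_0 − (331/734)·u_1 = (377/734, 73/734, -1/367, -604/367).

u_2 = (377/734, 73/734, -1/367, -604/367)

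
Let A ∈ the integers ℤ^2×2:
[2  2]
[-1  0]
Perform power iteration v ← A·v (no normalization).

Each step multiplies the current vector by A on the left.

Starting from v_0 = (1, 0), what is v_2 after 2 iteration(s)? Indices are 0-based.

v_2 = (2, -2)

v_0 = (1, 0).
v_1 = A·v_0 = (2, -1).
v_2 = A·v_1 = (2, -2).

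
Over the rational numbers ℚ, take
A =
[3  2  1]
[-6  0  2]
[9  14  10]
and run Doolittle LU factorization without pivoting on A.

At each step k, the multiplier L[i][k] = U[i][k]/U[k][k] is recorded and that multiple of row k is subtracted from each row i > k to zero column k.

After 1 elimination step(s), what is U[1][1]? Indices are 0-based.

[col 0] pivot 3
  R1 -= -2*R0 → (0, 4, 4)  (L[1][0] := -2)
  R2 -= 3*R0 → (0, 8, 7)  (L[2][0] := 3)

U[1][1] = 4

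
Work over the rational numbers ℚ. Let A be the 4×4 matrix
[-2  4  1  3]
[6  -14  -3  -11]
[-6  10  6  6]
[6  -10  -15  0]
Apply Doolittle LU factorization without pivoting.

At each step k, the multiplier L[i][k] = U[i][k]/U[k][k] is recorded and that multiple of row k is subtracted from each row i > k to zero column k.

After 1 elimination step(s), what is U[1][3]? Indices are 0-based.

U[1][3] = -2

[col 0] pivot -2
  R1 -= -3*R0 → (0, -2, 0, -2)  (L[1][0] := -3)
  R2 -= 3*R0 → (0, -2, 3, -3)  (L[2][0] := 3)
  R3 -= -3*R0 → (0, 2, -12, 9)  (L[3][0] := -3)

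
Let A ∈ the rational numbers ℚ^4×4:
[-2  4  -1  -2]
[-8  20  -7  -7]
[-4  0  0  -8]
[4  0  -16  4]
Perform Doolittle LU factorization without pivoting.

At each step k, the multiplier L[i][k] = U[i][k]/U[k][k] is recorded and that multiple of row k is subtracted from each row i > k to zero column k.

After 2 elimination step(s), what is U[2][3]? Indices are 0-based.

Step 1: pivot at (0,0) is -2.
  row1 ← row1 − (4)·row0  ⇒  L[1][0]=4, U row1=(0, 4, -3, 1)
  row2 ← row2 − (2)·row0  ⇒  L[2][0]=2, U row2=(0, -8, 2, -4)
  row3 ← row3 − (-2)·row0  ⇒  L[3][0]=-2, U row3=(0, 8, -18, 0)
Step 2: pivot at (1,1) is 4.
  row2 ← row2 − (-2)·row1  ⇒  L[2][1]=-2, U row2=(0, 0, -4, -2)
  row3 ← row3 − (2)·row1  ⇒  L[3][1]=2, U row3=(0, 0, -12, -2)

U[2][3] = -2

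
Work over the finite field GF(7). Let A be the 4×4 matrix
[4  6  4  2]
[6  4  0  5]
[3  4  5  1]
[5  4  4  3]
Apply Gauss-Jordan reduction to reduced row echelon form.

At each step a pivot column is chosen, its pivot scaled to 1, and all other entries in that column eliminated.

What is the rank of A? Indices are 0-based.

rank = 4

step 1: normalize row 0 (÷4) = (1, 5, 1, 4)
  row 1: subtract 6×row0 = (0, 2, 1, 2)
  row 2: subtract 3×row0 = (0, 3, 2, 3)
  row 3: subtract 5×row0 = (0, 0, 6, 4)
step 2: normalize row 1 (÷2) = (0, 1, 4, 1)
  row 0: subtract 5×row1 = (1, 0, 2, 6)
  row 2: subtract 3×row1 = (0, 0, 4, 0)
step 3: normalize row 2 (÷4) = (0, 0, 1, 0)
  row 0: subtract 2×row2 = (1, 0, 0, 6)
  row 1: subtract 4×row2 = (0, 1, 0, 1)
  row 3: subtract 6×row2 = (0, 0, 0, 4)
step 4: normalize row 3 (÷4) = (0, 0, 0, 1)
  row 0: subtract 6×row3 = (1, 0, 0, 0)
  row 1: subtract 1×row3 = (0, 1, 0, 0)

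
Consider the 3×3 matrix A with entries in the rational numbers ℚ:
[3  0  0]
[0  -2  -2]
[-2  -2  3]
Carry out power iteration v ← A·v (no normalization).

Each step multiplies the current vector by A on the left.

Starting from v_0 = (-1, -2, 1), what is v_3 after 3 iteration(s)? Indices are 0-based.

v_3 = (-27, -14, 149)

v_0 = (-1, -2, 1).
v_1 = A·v_0 = (-3, 2, 9).
v_2 = A·v_1 = (-9, -22, 29).
v_3 = A·v_2 = (-27, -14, 149).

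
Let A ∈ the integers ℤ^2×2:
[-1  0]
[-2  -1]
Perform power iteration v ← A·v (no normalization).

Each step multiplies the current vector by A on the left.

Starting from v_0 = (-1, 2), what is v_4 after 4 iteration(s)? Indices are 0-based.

v_4 = (-1, -6)

v_0 = (-1, 2).
v_1 = A·v_0 = (1, 0).
v_2 = A·v_1 = (-1, -2).
v_3 = A·v_2 = (1, 4).
v_4 = A·v_3 = (-1, -6).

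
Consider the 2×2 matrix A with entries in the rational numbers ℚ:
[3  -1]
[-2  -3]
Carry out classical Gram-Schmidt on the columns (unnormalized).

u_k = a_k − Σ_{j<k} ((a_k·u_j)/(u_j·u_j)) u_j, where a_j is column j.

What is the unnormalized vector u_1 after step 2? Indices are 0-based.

u_1 = (-22/13, -33/13)

Step 1: u_0 = a_0 = (3, -2).
Step 2: u_1 = a_1 − (3/13)·u_0 = (-22/13, -33/13).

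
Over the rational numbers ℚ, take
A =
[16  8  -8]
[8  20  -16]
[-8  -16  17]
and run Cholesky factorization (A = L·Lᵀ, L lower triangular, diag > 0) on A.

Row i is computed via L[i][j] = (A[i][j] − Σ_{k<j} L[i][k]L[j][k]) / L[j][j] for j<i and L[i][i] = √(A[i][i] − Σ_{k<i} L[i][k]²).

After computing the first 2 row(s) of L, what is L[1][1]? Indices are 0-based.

L[1][1] = 4

Step 1: L[0][0] = √(16) = 4.
  L[1][0] = (8) / L[0][0] = 2.
Step 2: L[1][1] = √(16) = 4.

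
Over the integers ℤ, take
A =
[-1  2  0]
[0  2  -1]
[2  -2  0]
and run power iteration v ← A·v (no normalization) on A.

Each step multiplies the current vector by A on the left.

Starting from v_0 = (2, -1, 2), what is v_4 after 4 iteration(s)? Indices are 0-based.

v_0 = (2, -1, 2).
v_1 = A·v_0 = (-4, -4, 6).
v_2 = A·v_1 = (-4, -14, 0).
v_3 = A·v_2 = (-24, -28, 20).
v_4 = A·v_3 = (-32, -76, 8).

v_4 = (-32, -76, 8)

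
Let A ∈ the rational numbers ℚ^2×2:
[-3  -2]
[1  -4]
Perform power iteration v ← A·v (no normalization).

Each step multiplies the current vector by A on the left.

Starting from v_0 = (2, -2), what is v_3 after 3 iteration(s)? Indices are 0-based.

v_3 = (126, 154)

v_0 = (2, -2).
v_1 = A·v_0 = (-2, 10).
v_2 = A·v_1 = (-14, -42).
v_3 = A·v_2 = (126, 154).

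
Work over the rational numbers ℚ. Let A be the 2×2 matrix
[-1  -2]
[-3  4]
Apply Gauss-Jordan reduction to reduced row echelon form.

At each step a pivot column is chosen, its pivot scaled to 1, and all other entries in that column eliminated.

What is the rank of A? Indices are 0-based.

pivot(0,0)=-1: scale R0 → (1, 2)
  clear (1,0): R1 −= (-3)R0 → (0, 10)
pivot(1,1)=10: scale R1 → (0, 1)
  clear (0,1): R0 −= (2)R1 → (1, 0)

rank = 2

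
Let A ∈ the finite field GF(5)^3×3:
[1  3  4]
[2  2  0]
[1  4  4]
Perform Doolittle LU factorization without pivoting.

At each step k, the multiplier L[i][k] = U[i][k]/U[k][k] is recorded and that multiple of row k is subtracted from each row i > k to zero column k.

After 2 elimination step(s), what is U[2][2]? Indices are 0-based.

U[2][2] = 3

Step 1: pivot at (0,0) is 1.
  row1 ← row1 − (2)·row0  ⇒  L[1][0]=2, U row1=(0, 1, 2)
  row2 ← row2 − (1)·row0  ⇒  L[2][0]=1, U row2=(0, 1, 0)
Step 2: pivot at (1,1) is 1.
  row2 ← row2 − (1)·row1  ⇒  L[2][1]=1, U row2=(0, 0, 3)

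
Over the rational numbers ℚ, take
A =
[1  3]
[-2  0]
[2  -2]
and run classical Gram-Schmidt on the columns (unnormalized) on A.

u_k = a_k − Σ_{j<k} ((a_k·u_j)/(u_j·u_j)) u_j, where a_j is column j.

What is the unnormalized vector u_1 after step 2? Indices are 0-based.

u_1 = (28/9, -2/9, -16/9)

Step 1: u_0 = a_0 = (1, -2, 2).
Step 2: u_1 = a_1 − (-1/9)·u_0 = (28/9, -2/9, -16/9).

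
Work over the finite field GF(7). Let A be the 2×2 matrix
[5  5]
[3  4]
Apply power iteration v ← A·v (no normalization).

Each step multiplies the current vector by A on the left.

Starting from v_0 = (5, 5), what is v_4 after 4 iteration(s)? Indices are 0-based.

v_0 = (5, 5).
v_1 = A·v_0 = (1, 0).
v_2 = A·v_1 = (5, 3).
v_3 = A·v_2 = (5, 6).
v_4 = A·v_3 = (6, 4).

v_4 = (6, 4)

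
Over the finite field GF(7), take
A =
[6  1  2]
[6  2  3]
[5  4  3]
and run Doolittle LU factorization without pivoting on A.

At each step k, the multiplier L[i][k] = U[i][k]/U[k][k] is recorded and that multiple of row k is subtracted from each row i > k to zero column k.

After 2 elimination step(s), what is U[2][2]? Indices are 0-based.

U[2][2] = 4

k=0: U[0][0]=6
  eliminate (1,0): mult=1, new row 1: (0, 1, 1); set L[1][0]=1
  eliminate (2,0): mult=2, new row 2: (0, 2, 6); set L[2][0]=2
k=1: U[1][1]=1
  eliminate (2,1): mult=2, new row 2: (0, 0, 4); set L[2][1]=2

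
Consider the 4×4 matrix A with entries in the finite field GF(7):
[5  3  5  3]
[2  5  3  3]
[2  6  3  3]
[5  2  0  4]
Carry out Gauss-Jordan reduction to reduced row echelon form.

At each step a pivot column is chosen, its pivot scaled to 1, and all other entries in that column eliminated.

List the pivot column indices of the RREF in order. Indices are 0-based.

step 1: normalize row 0 (÷5) = (1, 2, 1, 2)
  row 1: subtract 2×row0 = (0, 1, 1, 6)
  row 2: subtract 2×row0 = (0, 2, 1, 6)
  row 3: subtract 5×row0 = (0, 6, 2, 1)
step 2: normalize row 1 (÷1) = (0, 1, 1, 6)
  row 0: subtract 2×row1 = (1, 0, 6, 4)
  row 2: subtract 2×row1 = (0, 0, 6, 1)
  row 3: subtract 6×row1 = (0, 0, 3, 0)
step 3: normalize row 2 (÷6) = (0, 0, 1, 6)
  row 0: subtract 6×row2 = (1, 0, 0, 3)
  row 1: subtract 1×row2 = (0, 1, 0, 0)
  row 3: subtract 3×row2 = (0, 0, 0, 3)
step 4: normalize row 3 (÷3) = (0, 0, 0, 1)
  row 0: subtract 3×row3 = (1, 0, 0, 0)
  row 2: subtract 6×row3 = (0, 0, 1, 0)

pivot columns: 0, 1, 2, 3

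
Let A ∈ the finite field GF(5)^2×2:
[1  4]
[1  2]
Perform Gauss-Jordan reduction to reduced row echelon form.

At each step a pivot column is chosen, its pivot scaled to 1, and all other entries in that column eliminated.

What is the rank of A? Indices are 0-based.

rank = 2

pivot(0,0)=1: scale R0 → (1, 4)
  clear (1,0): R1 −= (1)R0 → (0, 3)
pivot(1,1)=3: scale R1 → (0, 1)
  clear (0,1): R0 −= (4)R1 → (1, 0)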